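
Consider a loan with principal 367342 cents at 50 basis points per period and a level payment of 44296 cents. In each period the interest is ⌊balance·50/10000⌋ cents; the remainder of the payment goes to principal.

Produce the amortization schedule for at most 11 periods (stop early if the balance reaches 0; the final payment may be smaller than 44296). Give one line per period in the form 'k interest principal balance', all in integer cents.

1 1836 42460 324882
2 1624 42672 282210
3 1411 42885 239325
4 1196 43100 196225
5 981 43315 152910
6 764 43532 109378
7 546 43750 65628
8 328 43968 21660
9 108 21660 0

1. interest=⌊367342·50/10000⌋=1836; principal=44296-1836=42460; balance=367342-42460=324882
2. interest=⌊324882·50/10000⌋=1624; principal=44296-1624=42672; balance=324882-42672=282210
3. interest=⌊282210·50/10000⌋=1411; principal=44296-1411=42885; balance=282210-42885=239325
4. interest=⌊239325·50/10000⌋=1196; principal=44296-1196=43100; balance=239325-43100=196225
5. interest=⌊196225·50/10000⌋=981; principal=44296-981=43315; balance=196225-43315=152910
6. interest=⌊152910·50/10000⌋=764; principal=44296-764=43532; balance=152910-43532=109378
7. interest=⌊109378·50/10000⌋=546; principal=44296-546=43750; balance=109378-43750=65628
8. interest=⌊65628·50/10000⌋=328; principal=44296-328=43968; balance=65628-43968=21660
9. interest=⌊21660·50/10000⌋=108; principal=min(44296-108,21660)=21660; balance=21660-21660=0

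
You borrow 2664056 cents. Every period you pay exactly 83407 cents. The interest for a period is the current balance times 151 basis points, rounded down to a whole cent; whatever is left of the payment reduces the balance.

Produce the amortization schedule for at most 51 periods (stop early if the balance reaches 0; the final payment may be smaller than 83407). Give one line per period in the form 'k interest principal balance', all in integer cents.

1. interest=⌊2664056·151/10000⌋=40227; principal=83407-40227=43180; balance=2664056-43180=2620876
2. interest=⌊2620876·151/10000⌋=39575; principal=83407-39575=43832; balance=2620876-43832=2577044
3. interest=⌊2577044·151/10000⌋=38913; principal=83407-38913=44494; balance=2577044-44494=2532550
4. interest=⌊2532550·151/10000⌋=38241; principal=83407-38241=45166; balance=2532550-45166=2487384
5. interest=⌊2487384·151/10000⌋=37559; principal=83407-37559=45848; balance=2487384-45848=2441536
6. interest=⌊2441536·151/10000⌋=36867; principal=83407-36867=46540; balance=2441536-46540=2394996
7. interest=⌊2394996·151/10000⌋=36164; principal=83407-36164=47243; balance=2394996-47243=2347753
8. interest=⌊2347753·151/10000⌋=35451; principal=83407-35451=47956; balance=2347753-47956=2299797
9. interest=⌊2299797·151/10000⌋=34726; principal=83407-34726=48681; balance=2299797-48681=2251116
10. interest=⌊2251116·151/10000⌋=33991; principal=83407-33991=49416; balance=2251116-49416=2201700
11. interest=⌊2201700·151/10000⌋=33245; principal=83407-33245=50162; balance=2201700-50162=2151538
12. interest=⌊2151538·151/10000⌋=32488; principal=83407-32488=50919; balance=2151538-50919=2100619
13. interest=⌊2100619·151/10000⌋=31719; principal=83407-31719=51688; balance=2100619-51688=2048931
14. interest=⌊2048931·151/10000⌋=30938; principal=83407-30938=52469; balance=2048931-52469=1996462
15. interest=⌊1996462·151/10000⌋=30146; principal=83407-30146=53261; balance=1996462-53261=1943201
16. interest=⌊1943201·151/10000⌋=29342; principal=83407-29342=54065; balance=1943201-54065=1889136
17. interest=⌊1889136·151/10000⌋=28525; principal=83407-28525=54882; balance=1889136-54882=1834254
18. interest=⌊1834254·151/10000⌋=27697; principal=83407-27697=55710; balance=1834254-55710=1778544
19. interest=⌊1778544·151/10000⌋=26856; principal=83407-26856=56551; balance=1778544-56551=1721993
20. interest=⌊1721993·151/10000⌋=26002; principal=83407-26002=57405; balance=1721993-57405=1664588
21. interest=⌊1664588·151/10000⌋=25135; principal=83407-25135=58272; balance=1664588-58272=1606316
22. interest=⌊1606316·151/10000⌋=24255; principal=83407-24255=59152; balance=1606316-59152=1547164
23. interest=⌊1547164·151/10000⌋=23362; principal=83407-23362=60045; balance=1547164-60045=1487119
24. interest=⌊1487119·151/10000⌋=22455; principal=83407-22455=60952; balance=1487119-60952=1426167
25. interest=⌊1426167·151/10000⌋=21535; principal=83407-21535=61872; balance=1426167-61872=1364295
26. interest=⌊1364295·151/10000⌋=20600; principal=83407-20600=62807; balance=1364295-62807=1301488
27. interest=⌊1301488·151/10000⌋=19652; principal=83407-19652=63755; balance=1301488-63755=1237733
28. interest=⌊1237733·151/10000⌋=18689; principal=83407-18689=64718; balance=1237733-64718=1173015
29. interest=⌊1173015·151/10000⌋=17712; principal=83407-17712=65695; balance=1173015-65695=1107320
30. interest=⌊1107320·151/10000⌋=16720; principal=83407-16720=66687; balance=1107320-66687=1040633
31. interest=⌊1040633·151/10000⌋=15713; principal=83407-15713=67694; balance=1040633-67694=972939
32. interest=⌊972939·151/10000⌋=14691; principal=83407-14691=68716; balance=972939-68716=904223
33. interest=⌊904223·151/10000⌋=13653; principal=83407-13653=69754; balance=904223-69754=834469
34. interest=⌊834469·151/10000⌋=12600; principal=83407-12600=70807; balance=834469-70807=763662
35. interest=⌊763662·151/10000⌋=11531; principal=83407-11531=71876; balance=763662-71876=691786
36. interest=⌊691786·151/10000⌋=10445; principal=83407-10445=72962; balance=691786-72962=618824
37. interest=⌊618824·151/10000⌋=9344; principal=83407-9344=74063; balance=618824-74063=544761
38. interest=⌊544761·151/10000⌋=8225; principal=83407-8225=75182; balance=544761-75182=469579
39. interest=⌊469579·151/10000⌋=7090; principal=83407-7090=76317; balance=469579-76317=393262
40. interest=⌊393262·151/10000⌋=5938; principal=83407-5938=77469; balance=393262-77469=315793
41. interest=⌊315793·151/10000⌋=4768; principal=83407-4768=78639; balance=315793-78639=237154
42. interest=⌊237154·151/10000⌋=3581; principal=83407-3581=79826; balance=237154-79826=157328
43. interest=⌊157328·151/10000⌋=2375; principal=83407-2375=81032; balance=157328-81032=76296
44. interest=⌊76296·151/10000⌋=1152; principal=min(83407-1152,76296)=76296; balance=76296-76296=0

1 40227 43180 2620876
2 39575 43832 2577044
3 38913 44494 2532550
4 38241 45166 2487384
5 37559 45848 2441536
6 36867 46540 2394996
7 36164 47243 2347753
8 35451 47956 2299797
9 34726 48681 2251116
10 33991 49416 2201700
11 33245 50162 2151538
12 32488 50919 2100619
13 31719 51688 2048931
14 30938 52469 1996462
15 30146 53261 1943201
16 29342 54065 1889136
17 28525 54882 1834254
18 27697 55710 1778544
19 26856 56551 1721993
20 26002 57405 1664588
21 25135 58272 1606316
22 24255 59152 1547164
23 23362 60045 1487119
24 22455 60952 1426167
25 21535 61872 1364295
26 20600 62807 1301488
27 19652 63755 1237733
28 18689 64718 1173015
29 17712 65695 1107320
30 16720 66687 1040633
31 15713 67694 972939
32 14691 68716 904223
33 13653 69754 834469
34 12600 70807 763662
35 11531 71876 691786
36 10445 72962 618824
37 9344 74063 544761
38 8225 75182 469579
39 7090 76317 393262
40 5938 77469 315793
41 4768 78639 237154
42 3581 79826 157328
43 2375 81032 76296
44 1152 76296 0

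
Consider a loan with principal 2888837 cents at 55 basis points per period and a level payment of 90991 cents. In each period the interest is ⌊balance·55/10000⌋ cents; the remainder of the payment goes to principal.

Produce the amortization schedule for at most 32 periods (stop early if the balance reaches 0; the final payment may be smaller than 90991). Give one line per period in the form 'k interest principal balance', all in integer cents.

1. interest=⌊2888837·55/10000⌋=15888; principal=90991-15888=75103; balance=2888837-75103=2813734
2. interest=⌊2813734·55/10000⌋=15475; principal=90991-15475=75516; balance=2813734-75516=2738218
3. interest=⌊2738218·55/10000⌋=15060; principal=90991-15060=75931; balance=2738218-75931=2662287
4. interest=⌊2662287·55/10000⌋=14642; principal=90991-14642=76349; balance=2662287-76349=2585938
5. interest=⌊2585938·55/10000⌋=14222; principal=90991-14222=76769; balance=2585938-76769=2509169
6. interest=⌊2509169·55/10000⌋=13800; principal=90991-13800=77191; balance=2509169-77191=2431978
7. interest=⌊2431978·55/10000⌋=13375; principal=90991-13375=77616; balance=2431978-77616=2354362
8. interest=⌊2354362·55/10000⌋=12948; principal=90991-12948=78043; balance=2354362-78043=2276319
9. interest=⌊2276319·55/10000⌋=12519; principal=90991-12519=78472; balance=2276319-78472=2197847
10. interest=⌊2197847·55/10000⌋=12088; principal=90991-12088=78903; balance=2197847-78903=2118944
11. interest=⌊2118944·55/10000⌋=11654; principal=90991-11654=79337; balance=2118944-79337=2039607
12. interest=⌊2039607·55/10000⌋=11217; principal=90991-11217=79774; balance=2039607-79774=1959833
13. interest=⌊1959833·55/10000⌋=10779; principal=90991-10779=80212; balance=1959833-80212=1879621
14. interest=⌊1879621·55/10000⌋=10337; principal=90991-10337=80654; balance=1879621-80654=1798967
15. interest=⌊1798967·55/10000⌋=9894; principal=90991-9894=81097; balance=1798967-81097=1717870
16. interest=⌊1717870·55/10000⌋=9448; principal=90991-9448=81543; balance=1717870-81543=1636327
17. interest=⌊1636327·55/10000⌋=8999; principal=90991-8999=81992; balance=1636327-81992=1554335
18. interest=⌊1554335·55/10000⌋=8548; principal=90991-8548=82443; balance=1554335-82443=1471892
19. interest=⌊1471892·55/10000⌋=8095; principal=90991-8095=82896; balance=1471892-82896=1388996
20. interest=⌊1388996·55/10000⌋=7639; principal=90991-7639=83352; balance=1388996-83352=1305644
21. interest=⌊1305644·55/10000⌋=7181; principal=90991-7181=83810; balance=1305644-83810=1221834
22. interest=⌊1221834·55/10000⌋=6720; principal=90991-6720=84271; balance=1221834-84271=1137563
23. interest=⌊1137563·55/10000⌋=6256; principal=90991-6256=84735; balance=1137563-84735=1052828
24. interest=⌊1052828·55/10000⌋=5790; principal=90991-5790=85201; balance=1052828-85201=967627
25. interest=⌊967627·55/10000⌋=5321; principal=90991-5321=85670; balance=967627-85670=881957
26. interest=⌊881957·55/10000⌋=4850; principal=90991-4850=86141; balance=881957-86141=795816
27. interest=⌊795816·55/10000⌋=4376; principal=90991-4376=86615; balance=795816-86615=709201
28. interest=⌊709201·55/10000⌋=3900; principal=90991-3900=87091; balance=709201-87091=622110
29. interest=⌊622110·55/10000⌋=3421; principal=90991-3421=87570; balance=622110-87570=534540
30. interest=⌊534540·55/10000⌋=2939; principal=90991-2939=88052; balance=534540-88052=446488
31. interest=⌊446488·55/10000⌋=2455; principal=90991-2455=88536; balance=446488-88536=357952
32. interest=⌊357952·55/10000⌋=1968; principal=90991-1968=89023; balance=357952-89023=268929

1 15888 75103 2813734
2 15475 75516 2738218
3 15060 75931 2662287
4 14642 76349 2585938
5 14222 76769 2509169
6 13800 77191 2431978
7 13375 77616 2354362
8 12948 78043 2276319
9 12519 78472 2197847
10 12088 78903 2118944
11 11654 79337 2039607
12 11217 79774 1959833
13 10779 80212 1879621
14 10337 80654 1798967
15 9894 81097 1717870
16 9448 81543 1636327
17 8999 81992 1554335
18 8548 82443 1471892
19 8095 82896 1388996
20 7639 83352 1305644
21 7181 83810 1221834
22 6720 84271 1137563
23 6256 84735 1052828
24 5790 85201 967627
25 5321 85670 881957
26 4850 86141 795816
27 4376 86615 709201
28 3900 87091 622110
29 3421 87570 534540
30 2939 88052 446488
31 2455 88536 357952
32 1968 89023 268929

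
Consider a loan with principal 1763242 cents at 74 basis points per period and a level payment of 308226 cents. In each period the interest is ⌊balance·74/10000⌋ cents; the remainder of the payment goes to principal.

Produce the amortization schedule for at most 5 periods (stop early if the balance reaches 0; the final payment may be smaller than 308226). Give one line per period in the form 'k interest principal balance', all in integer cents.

1 13047 295179 1468063
2 10863 297363 1170700
3 8663 299563 871137
4 6446 301780 569357
5 4213 304013 265344

1. interest=⌊1763242·74/10000⌋=13047; principal=308226-13047=295179; balance=1763242-295179=1468063
2. interest=⌊1468063·74/10000⌋=10863; principal=308226-10863=297363; balance=1468063-297363=1170700
3. interest=⌊1170700·74/10000⌋=8663; principal=308226-8663=299563; balance=1170700-299563=871137
4. interest=⌊871137·74/10000⌋=6446; principal=308226-6446=301780; balance=871137-301780=569357
5. interest=⌊569357·74/10000⌋=4213; principal=308226-4213=304013; balance=569357-304013=265344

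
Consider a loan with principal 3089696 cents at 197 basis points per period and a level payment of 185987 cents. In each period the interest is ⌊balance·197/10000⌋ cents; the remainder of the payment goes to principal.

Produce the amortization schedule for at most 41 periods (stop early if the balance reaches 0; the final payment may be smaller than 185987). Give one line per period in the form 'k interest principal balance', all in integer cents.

1 60867 125120 2964576
2 58402 127585 2836991
3 55888 130099 2706892
4 53325 132662 2574230
5 50712 135275 2438955
6 48047 137940 2301015
7 45329 140658 2160357
8 42559 143428 2016929
9 39733 146254 1870675
10 36852 149135 1721540
11 33914 152073 1569467
12 30918 155069 1414398
13 27863 158124 1256274
14 24748 161239 1095035
15 21572 164415 930620
16 18333 167654 762966
17 15030 170957 592009
18 11662 174325 417684
19 8228 177759 239925
20 4726 181261 58664
21 1155 58664 0

1. interest=⌊3089696·197/10000⌋=60867; principal=185987-60867=125120; balance=3089696-125120=2964576
2. interest=⌊2964576·197/10000⌋=58402; principal=185987-58402=127585; balance=2964576-127585=2836991
3. interest=⌊2836991·197/10000⌋=55888; principal=185987-55888=130099; balance=2836991-130099=2706892
4. interest=⌊2706892·197/10000⌋=53325; principal=185987-53325=132662; balance=2706892-132662=2574230
5. interest=⌊2574230·197/10000⌋=50712; principal=185987-50712=135275; balance=2574230-135275=2438955
6. interest=⌊2438955·197/10000⌋=48047; principal=185987-48047=137940; balance=2438955-137940=2301015
7. interest=⌊2301015·197/10000⌋=45329; principal=185987-45329=140658; balance=2301015-140658=2160357
8. interest=⌊2160357·197/10000⌋=42559; principal=185987-42559=143428; balance=2160357-143428=2016929
9. interest=⌊2016929·197/10000⌋=39733; principal=185987-39733=146254; balance=2016929-146254=1870675
10. interest=⌊1870675·197/10000⌋=36852; principal=185987-36852=149135; balance=1870675-149135=1721540
11. interest=⌊1721540·197/10000⌋=33914; principal=185987-33914=152073; balance=1721540-152073=1569467
12. interest=⌊1569467·197/10000⌋=30918; principal=185987-30918=155069; balance=1569467-155069=1414398
13. interest=⌊1414398·197/10000⌋=27863; principal=185987-27863=158124; balance=1414398-158124=1256274
14. interest=⌊1256274·197/10000⌋=24748; principal=185987-24748=161239; balance=1256274-161239=1095035
15. interest=⌊1095035·197/10000⌋=21572; principal=185987-21572=164415; balance=1095035-164415=930620
16. interest=⌊930620·197/10000⌋=18333; principal=185987-18333=167654; balance=930620-167654=762966
17. interest=⌊762966·197/10000⌋=15030; principal=185987-15030=170957; balance=762966-170957=592009
18. interest=⌊592009·197/10000⌋=11662; principal=185987-11662=174325; balance=592009-174325=417684
19. interest=⌊417684·197/10000⌋=8228; principal=185987-8228=177759; balance=417684-177759=239925
20. interest=⌊239925·197/10000⌋=4726; principal=185987-4726=181261; balance=239925-181261=58664
21. interest=⌊58664·197/10000⌋=1155; principal=min(185987-1155,58664)=58664; balance=58664-58664=0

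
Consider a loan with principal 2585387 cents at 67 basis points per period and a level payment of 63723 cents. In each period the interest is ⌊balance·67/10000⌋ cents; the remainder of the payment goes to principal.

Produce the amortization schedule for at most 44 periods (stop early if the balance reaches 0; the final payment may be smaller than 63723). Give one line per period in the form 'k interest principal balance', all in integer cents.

1. interest=⌊2585387·67/10000⌋=17322; principal=63723-17322=46401; balance=2585387-46401=2538986
2. interest=⌊2538986·67/10000⌋=17011; principal=63723-17011=46712; balance=2538986-46712=2492274
3. interest=⌊2492274·67/10000⌋=16698; principal=63723-16698=47025; balance=2492274-47025=2445249
4. interest=⌊2445249·67/10000⌋=16383; principal=63723-16383=47340; balance=2445249-47340=2397909
5. interest=⌊2397909·67/10000⌋=16065; principal=63723-16065=47658; balance=2397909-47658=2350251
6. interest=⌊2350251·67/10000⌋=15746; principal=63723-15746=47977; balance=2350251-47977=2302274
7. interest=⌊2302274·67/10000⌋=15425; principal=63723-15425=48298; balance=2302274-48298=2253976
8. interest=⌊2253976·67/10000⌋=15101; principal=63723-15101=48622; balance=2253976-48622=2205354
9. interest=⌊2205354·67/10000⌋=14775; principal=63723-14775=48948; balance=2205354-48948=2156406
10. interest=⌊2156406·67/10000⌋=14447; principal=63723-14447=49276; balance=2156406-49276=2107130
11. interest=⌊2107130·67/10000⌋=14117; principal=63723-14117=49606; balance=2107130-49606=2057524
12. interest=⌊2057524·67/10000⌋=13785; principal=63723-13785=49938; balance=2057524-49938=2007586
13. interest=⌊2007586·67/10000⌋=13450; principal=63723-13450=50273; balance=2007586-50273=1957313
14. interest=⌊1957313·67/10000⌋=13113; principal=63723-13113=50610; balance=1957313-50610=1906703
15. interest=⌊1906703·67/10000⌋=12774; principal=63723-12774=50949; balance=1906703-50949=1855754
16. interest=⌊1855754·67/10000⌋=12433; principal=63723-12433=51290; balance=1855754-51290=1804464
17. interest=⌊1804464·67/10000⌋=12089; principal=63723-12089=51634; balance=1804464-51634=1752830
18. interest=⌊1752830·67/10000⌋=11743; principal=63723-11743=51980; balance=1752830-51980=1700850
19. interest=⌊1700850·67/10000⌋=11395; principal=63723-11395=52328; balance=1700850-52328=1648522
20. interest=⌊1648522·67/10000⌋=11045; principal=63723-11045=52678; balance=1648522-52678=1595844
21. interest=⌊1595844·67/10000⌋=10692; principal=63723-10692=53031; balance=1595844-53031=1542813
22. interest=⌊1542813·67/10000⌋=10336; principal=63723-10336=53387; balance=1542813-53387=1489426
23. interest=⌊1489426·67/10000⌋=9979; principal=63723-9979=53744; balance=1489426-53744=1435682
24. interest=⌊1435682·67/10000⌋=9619; principal=63723-9619=54104; balance=1435682-54104=1381578
25. interest=⌊1381578·67/10000⌋=9256; principal=63723-9256=54467; balance=1381578-54467=1327111
26. interest=⌊1327111·67/10000⌋=8891; principal=63723-8891=54832; balance=1327111-54832=1272279
27. interest=⌊1272279·67/10000⌋=8524; principal=63723-8524=55199; balance=1272279-55199=1217080
28. interest=⌊1217080·67/10000⌋=8154; principal=63723-8154=55569; balance=1217080-55569=1161511
29. interest=⌊1161511·67/10000⌋=7782; principal=63723-7782=55941; balance=1161511-55941=1105570
30. interest=⌊1105570·67/10000⌋=7407; principal=63723-7407=56316; balance=1105570-56316=1049254
31. interest=⌊1049254·67/10000⌋=7030; principal=63723-7030=56693; balance=1049254-56693=992561
32. interest=⌊992561·67/10000⌋=6650; principal=63723-6650=57073; balance=992561-57073=935488
33. interest=⌊935488·67/10000⌋=6267; principal=63723-6267=57456; balance=935488-57456=878032
34. interest=⌊878032·67/10000⌋=5882; principal=63723-5882=57841; balance=878032-57841=820191
35. interest=⌊820191·67/10000⌋=5495; principal=63723-5495=58228; balance=820191-58228=761963
36. interest=⌊761963·67/10000⌋=5105; principal=63723-5105=58618; balance=761963-58618=703345
37. interest=⌊703345·67/10000⌋=4712; principal=63723-4712=59011; balance=703345-59011=644334
38. interest=⌊644334·67/10000⌋=4317; principal=63723-4317=59406; balance=644334-59406=584928
39. interest=⌊584928·67/10000⌋=3919; principal=63723-3919=59804; balance=584928-59804=525124
40. interest=⌊525124·67/10000⌋=3518; principal=63723-3518=60205; balance=525124-60205=464919
41. interest=⌊464919·67/10000⌋=3114; principal=63723-3114=60609; balance=464919-60609=404310
42. interest=⌊404310·67/10000⌋=2708; principal=63723-2708=61015; balance=404310-61015=343295
43. interest=⌊343295·67/10000⌋=2300; principal=63723-2300=61423; balance=343295-61423=281872
44. interest=⌊281872·67/10000⌋=1888; principal=63723-1888=61835; balance=281872-61835=220037

1 17322 46401 2538986
2 17011 46712 2492274
3 16698 47025 2445249
4 16383 47340 2397909
5 16065 47658 2350251
6 15746 47977 2302274
7 15425 48298 2253976
8 15101 48622 2205354
9 14775 48948 2156406
10 14447 49276 2107130
11 14117 49606 2057524
12 13785 49938 2007586
13 13450 50273 1957313
14 13113 50610 1906703
15 12774 50949 1855754
16 12433 51290 1804464
17 12089 51634 1752830
18 11743 51980 1700850
19 11395 52328 1648522
20 11045 52678 1595844
21 10692 53031 1542813
22 10336 53387 1489426
23 9979 53744 1435682
24 9619 54104 1381578
25 9256 54467 1327111
26 8891 54832 1272279
27 8524 55199 1217080
28 8154 55569 1161511
29 7782 55941 1105570
30 7407 56316 1049254
31 7030 56693 992561
32 6650 57073 935488
33 6267 57456 878032
34 5882 57841 820191
35 5495 58228 761963
36 5105 58618 703345
37 4712 59011 644334
38 4317 59406 584928
39 3919 59804 525124
40 3518 60205 464919
41 3114 60609 404310
42 2708 61015 343295
43 2300 61423 281872
44 1888 61835 220037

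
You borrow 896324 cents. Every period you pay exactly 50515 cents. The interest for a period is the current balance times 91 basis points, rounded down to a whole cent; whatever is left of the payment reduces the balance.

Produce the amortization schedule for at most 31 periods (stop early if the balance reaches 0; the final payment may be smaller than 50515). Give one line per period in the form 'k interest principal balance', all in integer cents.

1. interest=⌊896324·91/10000⌋=8156; principal=50515-8156=42359; balance=896324-42359=853965
2. interest=⌊853965·91/10000⌋=7771; principal=50515-7771=42744; balance=853965-42744=811221
3. interest=⌊811221·91/10000⌋=7382; principal=50515-7382=43133; balance=811221-43133=768088
4. interest=⌊768088·91/10000⌋=6989; principal=50515-6989=43526; balance=768088-43526=724562
5. interest=⌊724562·91/10000⌋=6593; principal=50515-6593=43922; balance=724562-43922=680640
6. interest=⌊680640·91/10000⌋=6193; principal=50515-6193=44322; balance=680640-44322=636318
7. interest=⌊636318·91/10000⌋=5790; principal=50515-5790=44725; balance=636318-44725=591593
8. interest=⌊591593·91/10000⌋=5383; principal=50515-5383=45132; balance=591593-45132=546461
9. interest=⌊546461·91/10000⌋=4972; principal=50515-4972=45543; balance=546461-45543=500918
10. interest=⌊500918·91/10000⌋=4558; principal=50515-4558=45957; balance=500918-45957=454961
11. interest=⌊454961·91/10000⌋=4140; principal=50515-4140=46375; balance=454961-46375=408586
12. interest=⌊408586·91/10000⌋=3718; principal=50515-3718=46797; balance=408586-46797=361789
13. interest=⌊361789·91/10000⌋=3292; principal=50515-3292=47223; balance=361789-47223=314566
14. interest=⌊314566·91/10000⌋=2862; principal=50515-2862=47653; balance=314566-47653=266913
15. interest=⌊266913·91/10000⌋=2428; principal=50515-2428=48087; balance=266913-48087=218826
16. interest=⌊218826·91/10000⌋=1991; principal=50515-1991=48524; balance=218826-48524=170302
17. interest=⌊170302·91/10000⌋=1549; principal=50515-1549=48966; balance=170302-48966=121336
18. interest=⌊121336·91/10000⌋=1104; principal=50515-1104=49411; balance=121336-49411=71925
19. interest=⌊71925·91/10000⌋=654; principal=50515-654=49861; balance=71925-49861=22064
20. interest=⌊22064·91/10000⌋=200; principal=min(50515-200,22064)=22064; balance=22064-22064=0

1 8156 42359 853965
2 7771 42744 811221
3 7382 43133 768088
4 6989 43526 724562
5 6593 43922 680640
6 6193 44322 636318
7 5790 44725 591593
8 5383 45132 546461
9 4972 45543 500918
10 4558 45957 454961
11 4140 46375 408586
12 3718 46797 361789
13 3292 47223 314566
14 2862 47653 266913
15 2428 48087 218826
16 1991 48524 170302
17 1549 48966 121336
18 1104 49411 71925
19 654 49861 22064
20 200 22064 0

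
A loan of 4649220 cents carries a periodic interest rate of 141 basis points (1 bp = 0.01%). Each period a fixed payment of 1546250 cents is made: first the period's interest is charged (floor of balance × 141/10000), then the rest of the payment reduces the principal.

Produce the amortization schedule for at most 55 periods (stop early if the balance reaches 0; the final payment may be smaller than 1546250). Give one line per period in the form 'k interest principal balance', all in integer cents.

1 65554 1480696 3168524
2 44676 1501574 1666950
3 23503 1522747 144203
4 2033 144203 0

1. interest=⌊4649220·141/10000⌋=65554; principal=1546250-65554=1480696; balance=4649220-1480696=3168524
2. interest=⌊3168524·141/10000⌋=44676; principal=1546250-44676=1501574; balance=3168524-1501574=1666950
3. interest=⌊1666950·141/10000⌋=23503; principal=1546250-23503=1522747; balance=1666950-1522747=144203
4. interest=⌊144203·141/10000⌋=2033; principal=min(1546250-2033,144203)=144203; balance=144203-144203=0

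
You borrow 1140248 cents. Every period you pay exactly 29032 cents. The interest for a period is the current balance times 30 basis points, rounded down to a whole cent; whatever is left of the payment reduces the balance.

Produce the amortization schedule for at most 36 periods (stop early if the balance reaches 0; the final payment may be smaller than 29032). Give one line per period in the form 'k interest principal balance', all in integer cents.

1. interest=⌊1140248·30/10000⌋=3420; principal=29032-3420=25612; balance=1140248-25612=1114636
2. interest=⌊1114636·30/10000⌋=3343; principal=29032-3343=25689; balance=1114636-25689=1088947
3. interest=⌊1088947·30/10000⌋=3266; principal=29032-3266=25766; balance=1088947-25766=1063181
4. interest=⌊1063181·30/10000⌋=3189; principal=29032-3189=25843; balance=1063181-25843=1037338
5. interest=⌊1037338·30/10000⌋=3112; principal=29032-3112=25920; balance=1037338-25920=1011418
6. interest=⌊1011418·30/10000⌋=3034; principal=29032-3034=25998; balance=1011418-25998=985420
7. interest=⌊985420·30/10000⌋=2956; principal=29032-2956=26076; balance=985420-26076=959344
8. interest=⌊959344·30/10000⌋=2878; principal=29032-2878=26154; balance=959344-26154=933190
9. interest=⌊933190·30/10000⌋=2799; principal=29032-2799=26233; balance=933190-26233=906957
10. interest=⌊906957·30/10000⌋=2720; principal=29032-2720=26312; balance=906957-26312=880645
11. interest=⌊880645·30/10000⌋=2641; principal=29032-2641=26391; balance=880645-26391=854254
12. interest=⌊854254·30/10000⌋=2562; principal=29032-2562=26470; balance=854254-26470=827784
13. interest=⌊827784·30/10000⌋=2483; principal=29032-2483=26549; balance=827784-26549=801235
14. interest=⌊801235·30/10000⌋=2403; principal=29032-2403=26629; balance=801235-26629=774606
15. interest=⌊774606·30/10000⌋=2323; principal=29032-2323=26709; balance=774606-26709=747897
16. interest=⌊747897·30/10000⌋=2243; principal=29032-2243=26789; balance=747897-26789=721108
17. interest=⌊721108·30/10000⌋=2163; principal=29032-2163=26869; balance=721108-26869=694239
18. interest=⌊694239·30/10000⌋=2082; principal=29032-2082=26950; balance=694239-26950=667289
19. interest=⌊667289·30/10000⌋=2001; principal=29032-2001=27031; balance=667289-27031=640258
20. interest=⌊640258·30/10000⌋=1920; principal=29032-1920=27112; balance=640258-27112=613146
21. interest=⌊613146·30/10000⌋=1839; principal=29032-1839=27193; balance=613146-27193=585953
22. interest=⌊585953·30/10000⌋=1757; principal=29032-1757=27275; balance=585953-27275=558678
23. interest=⌊558678·30/10000⌋=1676; principal=29032-1676=27356; balance=558678-27356=531322
24. interest=⌊531322·30/10000⌋=1593; principal=29032-1593=27439; balance=531322-27439=503883
25. interest=⌊503883·30/10000⌋=1511; principal=29032-1511=27521; balance=503883-27521=476362
26. interest=⌊476362·30/10000⌋=1429; principal=29032-1429=27603; balance=476362-27603=448759
27. interest=⌊448759·30/10000⌋=1346; principal=29032-1346=27686; balance=448759-27686=421073
28. interest=⌊421073·30/10000⌋=1263; principal=29032-1263=27769; balance=421073-27769=393304
29. interest=⌊393304·30/10000⌋=1179; principal=29032-1179=27853; balance=393304-27853=365451
30. interest=⌊365451·30/10000⌋=1096; principal=29032-1096=27936; balance=365451-27936=337515
31. interest=⌊337515·30/10000⌋=1012; principal=29032-1012=28020; balance=337515-28020=309495
32. interest=⌊309495·30/10000⌋=928; principal=29032-928=28104; balance=309495-28104=281391
33. interest=⌊281391·30/10000⌋=844; principal=29032-844=28188; balance=281391-28188=253203
34. interest=⌊253203·30/10000⌋=759; principal=29032-759=28273; balance=253203-28273=224930
35. interest=⌊224930·30/10000⌋=674; principal=29032-674=28358; balance=224930-28358=196572
36. interest=⌊196572·30/10000⌋=589; principal=29032-589=28443; balance=196572-28443=168129

1 3420 25612 1114636
2 3343 25689 1088947
3 3266 25766 1063181
4 3189 25843 1037338
5 3112 25920 1011418
6 3034 25998 985420
7 2956 26076 959344
8 2878 26154 933190
9 2799 26233 906957
10 2720 26312 880645
11 2641 26391 854254
12 2562 26470 827784
13 2483 26549 801235
14 2403 26629 774606
15 2323 26709 747897
16 2243 26789 721108
17 2163 26869 694239
18 2082 26950 667289
19 2001 27031 640258
20 1920 27112 613146
21 1839 27193 585953
22 1757 27275 558678
23 1676 27356 531322
24 1593 27439 503883
25 1511 27521 476362
26 1429 27603 448759
27 1346 27686 421073
28 1263 27769 393304
29 1179 27853 365451
30 1096 27936 337515
31 1012 28020 309495
32 928 28104 281391
33 844 28188 253203
34 759 28273 224930
35 674 28358 196572
36 589 28443 168129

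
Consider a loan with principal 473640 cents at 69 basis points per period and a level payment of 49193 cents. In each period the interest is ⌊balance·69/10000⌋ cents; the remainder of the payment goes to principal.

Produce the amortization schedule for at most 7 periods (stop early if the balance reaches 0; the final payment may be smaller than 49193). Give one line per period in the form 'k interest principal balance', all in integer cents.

1 3268 45925 427715
2 2951 46242 381473
3 2632 46561 334912
4 2310 46883 288029
5 1987 47206 240823
6 1661 47532 193291
7 1333 47860 145431

1. interest=⌊473640·69/10000⌋=3268; principal=49193-3268=45925; balance=473640-45925=427715
2. interest=⌊427715·69/10000⌋=2951; principal=49193-2951=46242; balance=427715-46242=381473
3. interest=⌊381473·69/10000⌋=2632; principal=49193-2632=46561; balance=381473-46561=334912
4. interest=⌊334912·69/10000⌋=2310; principal=49193-2310=46883; balance=334912-46883=288029
5. interest=⌊288029·69/10000⌋=1987; principal=49193-1987=47206; balance=288029-47206=240823
6. interest=⌊240823·69/10000⌋=1661; principal=49193-1661=47532; balance=240823-47532=193291
7. interest=⌊193291·69/10000⌋=1333; principal=49193-1333=47860; balance=193291-47860=145431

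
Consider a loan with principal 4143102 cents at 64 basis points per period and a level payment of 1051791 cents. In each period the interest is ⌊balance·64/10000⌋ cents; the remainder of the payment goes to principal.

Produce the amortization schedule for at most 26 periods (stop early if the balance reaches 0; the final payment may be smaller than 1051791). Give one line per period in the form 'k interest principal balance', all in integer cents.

1. interest=⌊4143102·64/10000⌋=26515; principal=1051791-26515=1025276; balance=4143102-1025276=3117826
2. interest=⌊3117826·64/10000⌋=19954; principal=1051791-19954=1031837; balance=3117826-1031837=2085989
3. interest=⌊2085989·64/10000⌋=13350; principal=1051791-13350=1038441; balance=2085989-1038441=1047548
4. interest=⌊1047548·64/10000⌋=6704; principal=1051791-6704=1045087; balance=1047548-1045087=2461
5. interest=⌊2461·64/10000⌋=15; principal=min(1051791-15,2461)=2461; balance=2461-2461=0

1 26515 1025276 3117826
2 19954 1031837 2085989
3 13350 1038441 1047548
4 6704 1045087 2461
5 15 2461 0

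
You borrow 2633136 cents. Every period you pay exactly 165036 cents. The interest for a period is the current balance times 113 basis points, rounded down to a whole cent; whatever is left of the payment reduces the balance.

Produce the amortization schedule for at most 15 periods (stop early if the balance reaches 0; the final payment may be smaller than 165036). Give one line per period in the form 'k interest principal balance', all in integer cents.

1. interest=⌊2633136·113/10000⌋=29754; principal=165036-29754=135282; balance=2633136-135282=2497854
2. interest=⌊2497854·113/10000⌋=28225; principal=165036-28225=136811; balance=2497854-136811=2361043
3. interest=⌊2361043·113/10000⌋=26679; principal=165036-26679=138357; balance=2361043-138357=2222686
4. interest=⌊2222686·113/10000⌋=25116; principal=165036-25116=139920; balance=2222686-139920=2082766
5. interest=⌊2082766·113/10000⌋=23535; principal=165036-23535=141501; balance=2082766-141501=1941265
6. interest=⌊1941265·113/10000⌋=21936; principal=165036-21936=143100; balance=1941265-143100=1798165
7. interest=⌊1798165·113/10000⌋=20319; principal=165036-20319=144717; balance=1798165-144717=1653448
8. interest=⌊1653448·113/10000⌋=18683; principal=165036-18683=146353; balance=1653448-146353=1507095
9. interest=⌊1507095·113/10000⌋=17030; principal=165036-17030=148006; balance=1507095-148006=1359089
10. interest=⌊1359089·113/10000⌋=15357; principal=165036-15357=149679; balance=1359089-149679=1209410
11. interest=⌊1209410·113/10000⌋=13666; principal=165036-13666=151370; balance=1209410-151370=1058040
12. interest=⌊1058040·113/10000⌋=11955; principal=165036-11955=153081; balance=1058040-153081=904959
13. interest=⌊904959·113/10000⌋=10226; principal=165036-10226=154810; balance=904959-154810=750149
14. interest=⌊750149·113/10000⌋=8476; principal=165036-8476=156560; balance=750149-156560=593589
15. interest=⌊593589·113/10000⌋=6707; principal=165036-6707=158329; balance=593589-158329=435260

1 29754 135282 2497854
2 28225 136811 2361043
3 26679 138357 2222686
4 25116 139920 2082766
5 23535 141501 1941265
6 21936 143100 1798165
7 20319 144717 1653448
8 18683 146353 1507095
9 17030 148006 1359089
10 15357 149679 1209410
11 13666 151370 1058040
12 11955 153081 904959
13 10226 154810 750149
14 8476 156560 593589
15 6707 158329 435260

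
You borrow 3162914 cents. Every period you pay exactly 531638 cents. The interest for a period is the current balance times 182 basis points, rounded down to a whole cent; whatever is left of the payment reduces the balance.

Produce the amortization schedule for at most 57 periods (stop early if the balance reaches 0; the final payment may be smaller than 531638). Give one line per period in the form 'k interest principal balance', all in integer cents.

1 57565 474073 2688841
2 48936 482702 2206139
3 40151 491487 1714652
4 31206 500432 1214220
5 22098 509540 704680
6 12825 518813 185867
7 3382 185867 0

1. interest=⌊3162914·182/10000⌋=57565; principal=531638-57565=474073; balance=3162914-474073=2688841
2. interest=⌊2688841·182/10000⌋=48936; principal=531638-48936=482702; balance=2688841-482702=2206139
3. interest=⌊2206139·182/10000⌋=40151; principal=531638-40151=491487; balance=2206139-491487=1714652
4. interest=⌊1714652·182/10000⌋=31206; principal=531638-31206=500432; balance=1714652-500432=1214220
5. interest=⌊1214220·182/10000⌋=22098; principal=531638-22098=509540; balance=1214220-509540=704680
6. interest=⌊704680·182/10000⌋=12825; principal=531638-12825=518813; balance=704680-518813=185867
7. interest=⌊185867·182/10000⌋=3382; principal=min(531638-3382,185867)=185867; balance=185867-185867=0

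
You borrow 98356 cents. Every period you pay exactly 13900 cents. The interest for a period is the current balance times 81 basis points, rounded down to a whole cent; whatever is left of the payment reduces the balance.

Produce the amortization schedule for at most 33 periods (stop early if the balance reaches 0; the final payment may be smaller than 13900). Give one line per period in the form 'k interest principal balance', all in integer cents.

1. interest=⌊98356·81/10000⌋=796; principal=13900-796=13104; balance=98356-13104=85252
2. interest=⌊85252·81/10000⌋=690; principal=13900-690=13210; balance=85252-13210=72042
3. interest=⌊72042·81/10000⌋=583; principal=13900-583=13317; balance=72042-13317=58725
4. interest=⌊58725·81/10000⌋=475; principal=13900-475=13425; balance=58725-13425=45300
5. interest=⌊45300·81/10000⌋=366; principal=13900-366=13534; balance=45300-13534=31766
6. interest=⌊31766·81/10000⌋=257; principal=13900-257=13643; balance=31766-13643=18123
7. interest=⌊18123·81/10000⌋=146; principal=13900-146=13754; balance=18123-13754=4369
8. interest=⌊4369·81/10000⌋=35; principal=min(13900-35,4369)=4369; balance=4369-4369=0

1 796 13104 85252
2 690 13210 72042
3 583 13317 58725
4 475 13425 45300
5 366 13534 31766
6 257 13643 18123
7 146 13754 4369
8 35 4369 0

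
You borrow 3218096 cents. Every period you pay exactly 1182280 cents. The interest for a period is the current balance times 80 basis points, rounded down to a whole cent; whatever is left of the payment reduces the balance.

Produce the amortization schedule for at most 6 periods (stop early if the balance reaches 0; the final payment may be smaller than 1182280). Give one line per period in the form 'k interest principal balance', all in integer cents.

1. interest=⌊3218096·80/10000⌋=25744; principal=1182280-25744=1156536; balance=3218096-1156536=2061560
2. interest=⌊2061560·80/10000⌋=16492; principal=1182280-16492=1165788; balance=2061560-1165788=895772
3. interest=⌊895772·80/10000⌋=7166; principal=min(1182280-7166,895772)=895772; balance=895772-895772=0

1 25744 1156536 2061560
2 16492 1165788 895772
3 7166 895772 0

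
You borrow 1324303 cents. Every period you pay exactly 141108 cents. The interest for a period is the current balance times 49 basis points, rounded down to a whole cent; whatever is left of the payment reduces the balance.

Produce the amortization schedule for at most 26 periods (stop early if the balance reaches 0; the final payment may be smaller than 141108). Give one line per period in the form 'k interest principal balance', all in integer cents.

1 6489 134619 1189684
2 5829 135279 1054405
3 5166 135942 918463
4 4500 136608 781855
5 3831 137277 644578
6 3158 137950 506628
7 2482 138626 368002
8 1803 139305 228697
9 1120 139988 88709
10 434 88709 0

1. interest=⌊1324303·49/10000⌋=6489; principal=141108-6489=134619; balance=1324303-134619=1189684
2. interest=⌊1189684·49/10000⌋=5829; principal=141108-5829=135279; balance=1189684-135279=1054405
3. interest=⌊1054405·49/10000⌋=5166; principal=141108-5166=135942; balance=1054405-135942=918463
4. interest=⌊918463·49/10000⌋=4500; principal=141108-4500=136608; balance=918463-136608=781855
5. interest=⌊781855·49/10000⌋=3831; principal=141108-3831=137277; balance=781855-137277=644578
6. interest=⌊644578·49/10000⌋=3158; principal=141108-3158=137950; balance=644578-137950=506628
7. interest=⌊506628·49/10000⌋=2482; principal=141108-2482=138626; balance=506628-138626=368002
8. interest=⌊368002·49/10000⌋=1803; principal=141108-1803=139305; balance=368002-139305=228697
9. interest=⌊228697·49/10000⌋=1120; principal=141108-1120=139988; balance=228697-139988=88709
10. interest=⌊88709·49/10000⌋=434; principal=min(141108-434,88709)=88709; balance=88709-88709=0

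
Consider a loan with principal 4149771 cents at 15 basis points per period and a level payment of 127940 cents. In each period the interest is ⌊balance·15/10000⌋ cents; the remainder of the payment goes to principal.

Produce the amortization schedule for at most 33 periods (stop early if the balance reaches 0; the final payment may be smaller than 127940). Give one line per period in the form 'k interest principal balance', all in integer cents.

1 6224 121716 4028055
2 6042 121898 3906157
3 5859 122081 3784076
4 5676 122264 3661812
5 5492 122448 3539364
6 5309 122631 3416733
7 5125 122815 3293918
8 4940 123000 3170918
9 4756 123184 3047734
10 4571 123369 2924365
11 4386 123554 2800811
12 4201 123739 2677072
13 4015 123925 2553147
14 3829 124111 2429036
15 3643 124297 2304739
16 3457 124483 2180256
17 3270 124670 2055586
18 3083 124857 1930729
19 2896 125044 1805685
20 2708 125232 1680453
21 2520 125420 1555033
22 2332 125608 1429425
23 2144 125796 1303629
24 1955 125985 1177644
25 1766 126174 1051470
26 1577 126363 925107
27 1387 126553 798554
28 1197 126743 671811
29 1007 126933 544878
30 817 127123 417755
31 626 127314 290441
32 435 127505 162936
33 244 127696 35240

1. interest=⌊4149771·15/10000⌋=6224; principal=127940-6224=121716; balance=4149771-121716=4028055
2. interest=⌊4028055·15/10000⌋=6042; principal=127940-6042=121898; balance=4028055-121898=3906157
3. interest=⌊3906157·15/10000⌋=5859; principal=127940-5859=122081; balance=3906157-122081=3784076
4. interest=⌊3784076·15/10000⌋=5676; principal=127940-5676=122264; balance=3784076-122264=3661812
5. interest=⌊3661812·15/10000⌋=5492; principal=127940-5492=122448; balance=3661812-122448=3539364
6. interest=⌊3539364·15/10000⌋=5309; principal=127940-5309=122631; balance=3539364-122631=3416733
7. interest=⌊3416733·15/10000⌋=5125; principal=127940-5125=122815; balance=3416733-122815=3293918
8. interest=⌊3293918·15/10000⌋=4940; principal=127940-4940=123000; balance=3293918-123000=3170918
9. interest=⌊3170918·15/10000⌋=4756; principal=127940-4756=123184; balance=3170918-123184=3047734
10. interest=⌊3047734·15/10000⌋=4571; principal=127940-4571=123369; balance=3047734-123369=2924365
11. interest=⌊2924365·15/10000⌋=4386; principal=127940-4386=123554; balance=2924365-123554=2800811
12. interest=⌊2800811·15/10000⌋=4201; principal=127940-4201=123739; balance=2800811-123739=2677072
13. interest=⌊2677072·15/10000⌋=4015; principal=127940-4015=123925; balance=2677072-123925=2553147
14. interest=⌊2553147·15/10000⌋=3829; principal=127940-3829=124111; balance=2553147-124111=2429036
15. interest=⌊2429036·15/10000⌋=3643; principal=127940-3643=124297; balance=2429036-124297=2304739
16. interest=⌊2304739·15/10000⌋=3457; principal=127940-3457=124483; balance=2304739-124483=2180256
17. interest=⌊2180256·15/10000⌋=3270; principal=127940-3270=124670; balance=2180256-124670=2055586
18. interest=⌊2055586·15/10000⌋=3083; principal=127940-3083=124857; balance=2055586-124857=1930729
19. interest=⌊1930729·15/10000⌋=2896; principal=127940-2896=125044; balance=1930729-125044=1805685
20. interest=⌊1805685·15/10000⌋=2708; principal=127940-2708=125232; balance=1805685-125232=1680453
21. interest=⌊1680453·15/10000⌋=2520; principal=127940-2520=125420; balance=1680453-125420=1555033
22. interest=⌊1555033·15/10000⌋=2332; principal=127940-2332=125608; balance=1555033-125608=1429425
23. interest=⌊1429425·15/10000⌋=2144; principal=127940-2144=125796; balance=1429425-125796=1303629
24. interest=⌊1303629·15/10000⌋=1955; principal=127940-1955=125985; balance=1303629-125985=1177644
25. interest=⌊1177644·15/10000⌋=1766; principal=127940-1766=126174; balance=1177644-126174=1051470
26. interest=⌊1051470·15/10000⌋=1577; principal=127940-1577=126363; balance=1051470-126363=925107
27. interest=⌊925107·15/10000⌋=1387; principal=127940-1387=126553; balance=925107-126553=798554
28. interest=⌊798554·15/10000⌋=1197; principal=127940-1197=126743; balance=798554-126743=671811
29. interest=⌊671811·15/10000⌋=1007; principal=127940-1007=126933; balance=671811-126933=544878
30. interest=⌊544878·15/10000⌋=817; principal=127940-817=127123; balance=544878-127123=417755
31. interest=⌊417755·15/10000⌋=626; principal=127940-626=127314; balance=417755-127314=290441
32. interest=⌊290441·15/10000⌋=435; principal=127940-435=127505; balance=290441-127505=162936
33. interest=⌊162936·15/10000⌋=244; principal=127940-244=127696; balance=162936-127696=35240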